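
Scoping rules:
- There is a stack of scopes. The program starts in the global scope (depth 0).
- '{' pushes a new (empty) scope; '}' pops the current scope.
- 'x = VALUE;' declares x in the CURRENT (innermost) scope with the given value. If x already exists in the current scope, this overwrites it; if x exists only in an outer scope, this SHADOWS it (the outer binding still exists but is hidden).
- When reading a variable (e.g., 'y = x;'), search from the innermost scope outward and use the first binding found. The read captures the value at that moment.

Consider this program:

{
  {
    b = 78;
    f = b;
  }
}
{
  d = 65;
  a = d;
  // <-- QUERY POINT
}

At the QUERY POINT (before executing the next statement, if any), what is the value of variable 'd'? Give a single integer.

Step 1: enter scope (depth=1)
Step 2: enter scope (depth=2)
Step 3: declare b=78 at depth 2
Step 4: declare f=(read b)=78 at depth 2
Step 5: exit scope (depth=1)
Step 6: exit scope (depth=0)
Step 7: enter scope (depth=1)
Step 8: declare d=65 at depth 1
Step 9: declare a=(read d)=65 at depth 1
Visible at query point: a=65 d=65

Answer: 65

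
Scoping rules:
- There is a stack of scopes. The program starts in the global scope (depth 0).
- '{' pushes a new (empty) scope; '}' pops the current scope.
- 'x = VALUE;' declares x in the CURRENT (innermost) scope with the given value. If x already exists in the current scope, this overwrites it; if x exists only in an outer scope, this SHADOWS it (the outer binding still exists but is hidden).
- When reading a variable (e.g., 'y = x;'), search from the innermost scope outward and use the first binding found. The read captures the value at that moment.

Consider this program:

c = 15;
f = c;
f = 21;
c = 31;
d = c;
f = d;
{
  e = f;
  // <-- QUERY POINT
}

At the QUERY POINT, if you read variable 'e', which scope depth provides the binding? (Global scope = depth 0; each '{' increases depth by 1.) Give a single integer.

Answer: 1

Derivation:
Step 1: declare c=15 at depth 0
Step 2: declare f=(read c)=15 at depth 0
Step 3: declare f=21 at depth 0
Step 4: declare c=31 at depth 0
Step 5: declare d=(read c)=31 at depth 0
Step 6: declare f=(read d)=31 at depth 0
Step 7: enter scope (depth=1)
Step 8: declare e=(read f)=31 at depth 1
Visible at query point: c=31 d=31 e=31 f=31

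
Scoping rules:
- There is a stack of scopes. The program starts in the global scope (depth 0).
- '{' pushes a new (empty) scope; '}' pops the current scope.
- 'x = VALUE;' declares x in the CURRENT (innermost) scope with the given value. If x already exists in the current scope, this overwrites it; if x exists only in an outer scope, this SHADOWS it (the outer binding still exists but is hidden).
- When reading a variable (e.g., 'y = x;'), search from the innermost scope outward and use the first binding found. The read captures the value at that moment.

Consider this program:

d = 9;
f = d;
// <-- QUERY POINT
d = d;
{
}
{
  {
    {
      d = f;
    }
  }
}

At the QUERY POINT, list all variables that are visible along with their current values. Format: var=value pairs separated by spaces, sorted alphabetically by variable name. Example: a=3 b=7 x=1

Step 1: declare d=9 at depth 0
Step 2: declare f=(read d)=9 at depth 0
Visible at query point: d=9 f=9

Answer: d=9 f=9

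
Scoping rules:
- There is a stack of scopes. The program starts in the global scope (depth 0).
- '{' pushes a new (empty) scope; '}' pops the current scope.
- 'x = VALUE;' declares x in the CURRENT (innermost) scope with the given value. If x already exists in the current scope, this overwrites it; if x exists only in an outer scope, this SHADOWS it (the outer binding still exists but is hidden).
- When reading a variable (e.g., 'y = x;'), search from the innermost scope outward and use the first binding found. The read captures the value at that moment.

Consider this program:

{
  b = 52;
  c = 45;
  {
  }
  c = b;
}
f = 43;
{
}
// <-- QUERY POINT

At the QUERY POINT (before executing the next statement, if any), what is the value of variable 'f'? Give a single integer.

Answer: 43

Derivation:
Step 1: enter scope (depth=1)
Step 2: declare b=52 at depth 1
Step 3: declare c=45 at depth 1
Step 4: enter scope (depth=2)
Step 5: exit scope (depth=1)
Step 6: declare c=(read b)=52 at depth 1
Step 7: exit scope (depth=0)
Step 8: declare f=43 at depth 0
Step 9: enter scope (depth=1)
Step 10: exit scope (depth=0)
Visible at query point: f=43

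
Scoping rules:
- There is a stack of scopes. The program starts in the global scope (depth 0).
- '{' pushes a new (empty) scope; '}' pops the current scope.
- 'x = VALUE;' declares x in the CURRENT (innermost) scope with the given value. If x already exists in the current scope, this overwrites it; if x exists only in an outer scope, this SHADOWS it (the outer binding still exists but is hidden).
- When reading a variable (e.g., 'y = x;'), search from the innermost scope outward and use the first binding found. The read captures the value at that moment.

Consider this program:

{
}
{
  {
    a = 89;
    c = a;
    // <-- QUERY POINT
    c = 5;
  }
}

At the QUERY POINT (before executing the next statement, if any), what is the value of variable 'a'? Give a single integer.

Step 1: enter scope (depth=1)
Step 2: exit scope (depth=0)
Step 3: enter scope (depth=1)
Step 4: enter scope (depth=2)
Step 5: declare a=89 at depth 2
Step 6: declare c=(read a)=89 at depth 2
Visible at query point: a=89 c=89

Answer: 89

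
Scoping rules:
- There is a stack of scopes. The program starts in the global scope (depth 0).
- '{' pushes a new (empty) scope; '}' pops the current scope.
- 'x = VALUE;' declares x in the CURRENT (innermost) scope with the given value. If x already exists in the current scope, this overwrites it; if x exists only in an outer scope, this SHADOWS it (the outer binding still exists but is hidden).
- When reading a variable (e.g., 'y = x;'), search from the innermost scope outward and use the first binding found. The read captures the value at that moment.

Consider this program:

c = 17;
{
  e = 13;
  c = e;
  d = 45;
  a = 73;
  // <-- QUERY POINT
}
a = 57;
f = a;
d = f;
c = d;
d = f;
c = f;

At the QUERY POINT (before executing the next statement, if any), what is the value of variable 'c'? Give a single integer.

Step 1: declare c=17 at depth 0
Step 2: enter scope (depth=1)
Step 3: declare e=13 at depth 1
Step 4: declare c=(read e)=13 at depth 1
Step 5: declare d=45 at depth 1
Step 6: declare a=73 at depth 1
Visible at query point: a=73 c=13 d=45 e=13

Answer: 13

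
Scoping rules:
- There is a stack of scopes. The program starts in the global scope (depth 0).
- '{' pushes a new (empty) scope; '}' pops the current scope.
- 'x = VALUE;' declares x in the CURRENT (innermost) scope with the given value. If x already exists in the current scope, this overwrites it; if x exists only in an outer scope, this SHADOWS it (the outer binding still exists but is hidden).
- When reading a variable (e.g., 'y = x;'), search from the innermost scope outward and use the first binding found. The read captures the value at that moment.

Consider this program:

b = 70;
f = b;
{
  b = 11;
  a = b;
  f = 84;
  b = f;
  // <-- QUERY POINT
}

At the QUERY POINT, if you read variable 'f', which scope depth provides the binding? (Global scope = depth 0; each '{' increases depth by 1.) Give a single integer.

Answer: 1

Derivation:
Step 1: declare b=70 at depth 0
Step 2: declare f=(read b)=70 at depth 0
Step 3: enter scope (depth=1)
Step 4: declare b=11 at depth 1
Step 5: declare a=(read b)=11 at depth 1
Step 6: declare f=84 at depth 1
Step 7: declare b=(read f)=84 at depth 1
Visible at query point: a=11 b=84 f=84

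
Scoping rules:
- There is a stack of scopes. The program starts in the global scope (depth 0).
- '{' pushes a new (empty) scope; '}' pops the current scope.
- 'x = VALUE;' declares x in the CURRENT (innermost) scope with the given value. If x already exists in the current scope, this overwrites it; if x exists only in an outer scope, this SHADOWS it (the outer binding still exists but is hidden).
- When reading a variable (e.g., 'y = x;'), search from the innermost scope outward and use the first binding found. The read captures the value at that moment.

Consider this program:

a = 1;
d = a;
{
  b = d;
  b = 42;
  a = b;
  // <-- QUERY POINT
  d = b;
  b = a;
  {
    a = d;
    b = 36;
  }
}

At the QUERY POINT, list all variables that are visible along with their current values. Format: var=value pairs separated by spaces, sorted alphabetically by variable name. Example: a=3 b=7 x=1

Step 1: declare a=1 at depth 0
Step 2: declare d=(read a)=1 at depth 0
Step 3: enter scope (depth=1)
Step 4: declare b=(read d)=1 at depth 1
Step 5: declare b=42 at depth 1
Step 6: declare a=(read b)=42 at depth 1
Visible at query point: a=42 b=42 d=1

Answer: a=42 b=42 d=1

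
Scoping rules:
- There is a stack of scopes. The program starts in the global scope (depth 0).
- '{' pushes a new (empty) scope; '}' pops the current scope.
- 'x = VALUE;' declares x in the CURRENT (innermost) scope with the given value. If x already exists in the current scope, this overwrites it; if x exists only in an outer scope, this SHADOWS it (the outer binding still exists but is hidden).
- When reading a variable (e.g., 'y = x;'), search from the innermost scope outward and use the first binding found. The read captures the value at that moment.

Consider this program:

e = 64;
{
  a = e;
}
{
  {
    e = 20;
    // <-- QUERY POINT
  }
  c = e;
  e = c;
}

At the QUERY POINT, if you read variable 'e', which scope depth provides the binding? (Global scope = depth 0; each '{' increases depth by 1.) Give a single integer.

Answer: 2

Derivation:
Step 1: declare e=64 at depth 0
Step 2: enter scope (depth=1)
Step 3: declare a=(read e)=64 at depth 1
Step 4: exit scope (depth=0)
Step 5: enter scope (depth=1)
Step 6: enter scope (depth=2)
Step 7: declare e=20 at depth 2
Visible at query point: e=20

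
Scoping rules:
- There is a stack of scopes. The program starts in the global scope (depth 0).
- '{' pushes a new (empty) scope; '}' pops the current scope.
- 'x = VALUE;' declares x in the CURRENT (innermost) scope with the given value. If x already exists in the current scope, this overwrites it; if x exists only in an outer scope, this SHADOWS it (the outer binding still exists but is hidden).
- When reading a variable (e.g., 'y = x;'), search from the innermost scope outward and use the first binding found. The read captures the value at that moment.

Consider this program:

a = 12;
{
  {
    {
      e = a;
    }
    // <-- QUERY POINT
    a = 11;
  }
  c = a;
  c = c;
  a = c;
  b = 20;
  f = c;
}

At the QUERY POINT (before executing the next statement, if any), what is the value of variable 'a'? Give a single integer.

Answer: 12

Derivation:
Step 1: declare a=12 at depth 0
Step 2: enter scope (depth=1)
Step 3: enter scope (depth=2)
Step 4: enter scope (depth=3)
Step 5: declare e=(read a)=12 at depth 3
Step 6: exit scope (depth=2)
Visible at query point: a=12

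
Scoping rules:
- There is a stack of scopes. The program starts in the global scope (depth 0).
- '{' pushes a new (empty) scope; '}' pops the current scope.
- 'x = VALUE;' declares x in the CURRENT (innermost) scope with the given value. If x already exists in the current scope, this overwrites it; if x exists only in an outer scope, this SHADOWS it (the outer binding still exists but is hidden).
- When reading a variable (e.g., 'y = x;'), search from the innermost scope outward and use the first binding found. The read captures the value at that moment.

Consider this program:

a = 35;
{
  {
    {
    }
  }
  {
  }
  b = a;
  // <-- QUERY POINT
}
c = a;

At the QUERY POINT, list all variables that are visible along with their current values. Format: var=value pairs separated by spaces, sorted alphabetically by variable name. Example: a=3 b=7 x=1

Step 1: declare a=35 at depth 0
Step 2: enter scope (depth=1)
Step 3: enter scope (depth=2)
Step 4: enter scope (depth=3)
Step 5: exit scope (depth=2)
Step 6: exit scope (depth=1)
Step 7: enter scope (depth=2)
Step 8: exit scope (depth=1)
Step 9: declare b=(read a)=35 at depth 1
Visible at query point: a=35 b=35

Answer: a=35 b=35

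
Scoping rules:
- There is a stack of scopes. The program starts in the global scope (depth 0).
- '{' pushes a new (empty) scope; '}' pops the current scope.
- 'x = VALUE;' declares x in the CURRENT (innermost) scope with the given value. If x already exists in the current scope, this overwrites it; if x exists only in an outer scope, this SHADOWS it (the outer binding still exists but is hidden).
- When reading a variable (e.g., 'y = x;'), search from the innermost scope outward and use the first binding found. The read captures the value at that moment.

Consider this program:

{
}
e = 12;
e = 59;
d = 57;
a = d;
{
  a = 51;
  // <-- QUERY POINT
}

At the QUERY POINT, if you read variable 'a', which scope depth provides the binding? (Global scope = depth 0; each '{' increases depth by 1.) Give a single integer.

Answer: 1

Derivation:
Step 1: enter scope (depth=1)
Step 2: exit scope (depth=0)
Step 3: declare e=12 at depth 0
Step 4: declare e=59 at depth 0
Step 5: declare d=57 at depth 0
Step 6: declare a=(read d)=57 at depth 0
Step 7: enter scope (depth=1)
Step 8: declare a=51 at depth 1
Visible at query point: a=51 d=57 e=59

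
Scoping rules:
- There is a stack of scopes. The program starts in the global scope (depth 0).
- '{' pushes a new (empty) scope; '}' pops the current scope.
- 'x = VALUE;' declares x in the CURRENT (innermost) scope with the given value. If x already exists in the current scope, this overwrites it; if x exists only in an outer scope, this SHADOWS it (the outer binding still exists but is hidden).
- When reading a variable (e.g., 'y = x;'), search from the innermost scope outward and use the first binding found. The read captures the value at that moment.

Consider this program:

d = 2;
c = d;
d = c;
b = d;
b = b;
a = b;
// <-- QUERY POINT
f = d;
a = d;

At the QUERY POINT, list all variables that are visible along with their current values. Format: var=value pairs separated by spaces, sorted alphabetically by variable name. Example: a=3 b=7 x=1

Step 1: declare d=2 at depth 0
Step 2: declare c=(read d)=2 at depth 0
Step 3: declare d=(read c)=2 at depth 0
Step 4: declare b=(read d)=2 at depth 0
Step 5: declare b=(read b)=2 at depth 0
Step 6: declare a=(read b)=2 at depth 0
Visible at query point: a=2 b=2 c=2 d=2

Answer: a=2 b=2 c=2 d=2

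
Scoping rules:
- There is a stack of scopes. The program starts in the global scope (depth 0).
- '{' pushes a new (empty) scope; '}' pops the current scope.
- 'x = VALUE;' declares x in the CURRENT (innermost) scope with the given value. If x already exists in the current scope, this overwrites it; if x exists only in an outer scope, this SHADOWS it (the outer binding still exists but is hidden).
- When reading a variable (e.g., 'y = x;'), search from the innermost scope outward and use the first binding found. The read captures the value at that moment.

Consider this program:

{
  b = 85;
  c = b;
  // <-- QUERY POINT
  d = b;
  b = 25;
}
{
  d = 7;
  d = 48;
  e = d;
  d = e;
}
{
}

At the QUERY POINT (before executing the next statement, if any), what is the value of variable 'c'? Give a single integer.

Step 1: enter scope (depth=1)
Step 2: declare b=85 at depth 1
Step 3: declare c=(read b)=85 at depth 1
Visible at query point: b=85 c=85

Answer: 85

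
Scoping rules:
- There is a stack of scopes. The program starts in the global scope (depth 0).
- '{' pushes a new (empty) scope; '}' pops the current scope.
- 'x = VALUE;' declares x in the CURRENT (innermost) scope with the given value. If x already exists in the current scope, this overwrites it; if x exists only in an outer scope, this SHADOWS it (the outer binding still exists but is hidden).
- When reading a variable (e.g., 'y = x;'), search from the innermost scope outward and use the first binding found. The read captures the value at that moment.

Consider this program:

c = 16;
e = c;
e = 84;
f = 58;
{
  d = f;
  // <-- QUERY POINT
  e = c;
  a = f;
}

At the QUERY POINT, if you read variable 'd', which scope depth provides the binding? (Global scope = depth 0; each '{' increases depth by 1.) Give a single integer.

Step 1: declare c=16 at depth 0
Step 2: declare e=(read c)=16 at depth 0
Step 3: declare e=84 at depth 0
Step 4: declare f=58 at depth 0
Step 5: enter scope (depth=1)
Step 6: declare d=(read f)=58 at depth 1
Visible at query point: c=16 d=58 e=84 f=58

Answer: 1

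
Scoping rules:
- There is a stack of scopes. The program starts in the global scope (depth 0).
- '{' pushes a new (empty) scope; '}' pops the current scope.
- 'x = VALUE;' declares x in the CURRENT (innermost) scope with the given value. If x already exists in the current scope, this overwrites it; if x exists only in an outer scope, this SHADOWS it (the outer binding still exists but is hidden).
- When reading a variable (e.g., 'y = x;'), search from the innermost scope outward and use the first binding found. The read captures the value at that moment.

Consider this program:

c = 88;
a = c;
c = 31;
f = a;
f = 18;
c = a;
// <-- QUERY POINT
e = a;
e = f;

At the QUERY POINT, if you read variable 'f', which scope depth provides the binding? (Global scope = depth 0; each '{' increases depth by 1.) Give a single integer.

Answer: 0

Derivation:
Step 1: declare c=88 at depth 0
Step 2: declare a=(read c)=88 at depth 0
Step 3: declare c=31 at depth 0
Step 4: declare f=(read a)=88 at depth 0
Step 5: declare f=18 at depth 0
Step 6: declare c=(read a)=88 at depth 0
Visible at query point: a=88 c=88 f=18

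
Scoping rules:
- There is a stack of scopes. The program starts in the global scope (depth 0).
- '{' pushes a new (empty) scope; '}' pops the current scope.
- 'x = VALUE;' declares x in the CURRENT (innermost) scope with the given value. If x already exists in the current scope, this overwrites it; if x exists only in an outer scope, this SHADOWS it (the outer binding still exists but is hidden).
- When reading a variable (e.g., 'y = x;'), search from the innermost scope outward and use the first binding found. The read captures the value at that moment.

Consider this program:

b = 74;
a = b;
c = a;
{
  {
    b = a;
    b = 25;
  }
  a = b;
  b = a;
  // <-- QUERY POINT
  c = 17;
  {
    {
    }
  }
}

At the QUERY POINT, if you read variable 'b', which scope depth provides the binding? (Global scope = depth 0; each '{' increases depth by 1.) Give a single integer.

Answer: 1

Derivation:
Step 1: declare b=74 at depth 0
Step 2: declare a=(read b)=74 at depth 0
Step 3: declare c=(read a)=74 at depth 0
Step 4: enter scope (depth=1)
Step 5: enter scope (depth=2)
Step 6: declare b=(read a)=74 at depth 2
Step 7: declare b=25 at depth 2
Step 8: exit scope (depth=1)
Step 9: declare a=(read b)=74 at depth 1
Step 10: declare b=(read a)=74 at depth 1
Visible at query point: a=74 b=74 c=74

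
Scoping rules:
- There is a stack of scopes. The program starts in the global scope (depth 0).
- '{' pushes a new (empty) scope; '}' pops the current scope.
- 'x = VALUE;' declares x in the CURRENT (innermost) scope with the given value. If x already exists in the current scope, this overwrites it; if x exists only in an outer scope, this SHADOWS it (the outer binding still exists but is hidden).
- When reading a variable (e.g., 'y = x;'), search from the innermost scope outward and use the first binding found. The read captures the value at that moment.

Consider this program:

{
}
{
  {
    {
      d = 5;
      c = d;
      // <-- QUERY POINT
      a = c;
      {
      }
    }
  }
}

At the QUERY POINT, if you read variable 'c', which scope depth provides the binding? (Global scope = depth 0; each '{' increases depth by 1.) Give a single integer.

Step 1: enter scope (depth=1)
Step 2: exit scope (depth=0)
Step 3: enter scope (depth=1)
Step 4: enter scope (depth=2)
Step 5: enter scope (depth=3)
Step 6: declare d=5 at depth 3
Step 7: declare c=(read d)=5 at depth 3
Visible at query point: c=5 d=5

Answer: 3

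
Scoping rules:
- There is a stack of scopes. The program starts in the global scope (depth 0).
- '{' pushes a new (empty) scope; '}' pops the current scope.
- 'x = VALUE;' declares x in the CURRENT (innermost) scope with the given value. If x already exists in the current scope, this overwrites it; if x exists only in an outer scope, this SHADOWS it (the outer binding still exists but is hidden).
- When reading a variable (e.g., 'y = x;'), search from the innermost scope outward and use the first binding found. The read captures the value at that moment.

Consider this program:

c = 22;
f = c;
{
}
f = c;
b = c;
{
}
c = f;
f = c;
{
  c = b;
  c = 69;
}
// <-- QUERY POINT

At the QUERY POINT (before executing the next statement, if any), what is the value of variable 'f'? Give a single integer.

Step 1: declare c=22 at depth 0
Step 2: declare f=(read c)=22 at depth 0
Step 3: enter scope (depth=1)
Step 4: exit scope (depth=0)
Step 5: declare f=(read c)=22 at depth 0
Step 6: declare b=(read c)=22 at depth 0
Step 7: enter scope (depth=1)
Step 8: exit scope (depth=0)
Step 9: declare c=(read f)=22 at depth 0
Step 10: declare f=(read c)=22 at depth 0
Step 11: enter scope (depth=1)
Step 12: declare c=(read b)=22 at depth 1
Step 13: declare c=69 at depth 1
Step 14: exit scope (depth=0)
Visible at query point: b=22 c=22 f=22

Answer: 22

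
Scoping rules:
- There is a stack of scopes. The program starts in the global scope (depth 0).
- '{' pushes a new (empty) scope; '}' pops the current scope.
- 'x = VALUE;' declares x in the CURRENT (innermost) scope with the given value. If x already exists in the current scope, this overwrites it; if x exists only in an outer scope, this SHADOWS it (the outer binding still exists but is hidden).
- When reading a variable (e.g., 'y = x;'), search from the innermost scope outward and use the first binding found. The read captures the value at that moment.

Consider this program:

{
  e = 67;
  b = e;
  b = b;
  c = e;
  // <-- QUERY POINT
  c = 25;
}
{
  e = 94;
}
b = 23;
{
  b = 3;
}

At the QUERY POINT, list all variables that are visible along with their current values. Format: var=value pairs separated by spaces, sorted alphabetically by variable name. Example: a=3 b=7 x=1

Step 1: enter scope (depth=1)
Step 2: declare e=67 at depth 1
Step 3: declare b=(read e)=67 at depth 1
Step 4: declare b=(read b)=67 at depth 1
Step 5: declare c=(read e)=67 at depth 1
Visible at query point: b=67 c=67 e=67

Answer: b=67 c=67 e=67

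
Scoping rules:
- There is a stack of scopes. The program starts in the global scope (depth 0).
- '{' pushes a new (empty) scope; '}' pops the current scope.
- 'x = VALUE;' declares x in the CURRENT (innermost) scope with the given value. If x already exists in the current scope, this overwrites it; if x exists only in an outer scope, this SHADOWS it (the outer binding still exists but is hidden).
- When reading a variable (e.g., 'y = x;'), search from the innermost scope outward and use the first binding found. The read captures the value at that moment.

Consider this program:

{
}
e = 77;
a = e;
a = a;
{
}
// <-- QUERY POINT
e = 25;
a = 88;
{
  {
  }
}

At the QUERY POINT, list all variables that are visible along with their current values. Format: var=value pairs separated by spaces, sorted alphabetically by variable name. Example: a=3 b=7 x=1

Step 1: enter scope (depth=1)
Step 2: exit scope (depth=0)
Step 3: declare e=77 at depth 0
Step 4: declare a=(read e)=77 at depth 0
Step 5: declare a=(read a)=77 at depth 0
Step 6: enter scope (depth=1)
Step 7: exit scope (depth=0)
Visible at query point: a=77 e=77

Answer: a=77 e=77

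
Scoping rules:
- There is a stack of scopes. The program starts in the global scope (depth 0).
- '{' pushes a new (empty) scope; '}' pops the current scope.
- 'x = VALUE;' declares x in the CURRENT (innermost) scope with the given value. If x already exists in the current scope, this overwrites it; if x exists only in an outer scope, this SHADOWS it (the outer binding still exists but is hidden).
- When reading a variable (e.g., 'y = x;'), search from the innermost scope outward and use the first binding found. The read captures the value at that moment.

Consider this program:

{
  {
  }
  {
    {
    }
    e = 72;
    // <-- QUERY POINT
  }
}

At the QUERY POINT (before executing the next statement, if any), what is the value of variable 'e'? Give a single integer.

Step 1: enter scope (depth=1)
Step 2: enter scope (depth=2)
Step 3: exit scope (depth=1)
Step 4: enter scope (depth=2)
Step 5: enter scope (depth=3)
Step 6: exit scope (depth=2)
Step 7: declare e=72 at depth 2
Visible at query point: e=72

Answer: 72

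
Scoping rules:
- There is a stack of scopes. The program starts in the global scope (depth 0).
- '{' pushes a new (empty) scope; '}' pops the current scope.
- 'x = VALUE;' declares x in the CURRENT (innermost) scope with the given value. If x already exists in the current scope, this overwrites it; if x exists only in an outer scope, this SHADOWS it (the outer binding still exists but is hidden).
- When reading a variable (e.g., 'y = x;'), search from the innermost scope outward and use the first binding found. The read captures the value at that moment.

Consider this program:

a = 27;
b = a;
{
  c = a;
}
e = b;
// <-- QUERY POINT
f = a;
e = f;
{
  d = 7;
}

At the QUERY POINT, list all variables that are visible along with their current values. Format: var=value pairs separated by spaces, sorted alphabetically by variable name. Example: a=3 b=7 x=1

Step 1: declare a=27 at depth 0
Step 2: declare b=(read a)=27 at depth 0
Step 3: enter scope (depth=1)
Step 4: declare c=(read a)=27 at depth 1
Step 5: exit scope (depth=0)
Step 6: declare e=(read b)=27 at depth 0
Visible at query point: a=27 b=27 e=27

Answer: a=27 b=27 e=27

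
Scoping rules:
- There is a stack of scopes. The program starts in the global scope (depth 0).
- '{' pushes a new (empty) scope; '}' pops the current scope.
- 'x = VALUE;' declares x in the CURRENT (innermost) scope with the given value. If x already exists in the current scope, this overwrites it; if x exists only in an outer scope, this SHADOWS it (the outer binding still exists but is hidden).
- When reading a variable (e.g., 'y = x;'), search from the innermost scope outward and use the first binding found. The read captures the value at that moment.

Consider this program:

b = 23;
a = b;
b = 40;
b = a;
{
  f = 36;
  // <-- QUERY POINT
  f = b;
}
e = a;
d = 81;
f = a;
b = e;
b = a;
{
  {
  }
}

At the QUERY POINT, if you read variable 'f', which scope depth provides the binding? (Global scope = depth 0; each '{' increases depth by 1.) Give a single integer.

Step 1: declare b=23 at depth 0
Step 2: declare a=(read b)=23 at depth 0
Step 3: declare b=40 at depth 0
Step 4: declare b=(read a)=23 at depth 0
Step 5: enter scope (depth=1)
Step 6: declare f=36 at depth 1
Visible at query point: a=23 b=23 f=36

Answer: 1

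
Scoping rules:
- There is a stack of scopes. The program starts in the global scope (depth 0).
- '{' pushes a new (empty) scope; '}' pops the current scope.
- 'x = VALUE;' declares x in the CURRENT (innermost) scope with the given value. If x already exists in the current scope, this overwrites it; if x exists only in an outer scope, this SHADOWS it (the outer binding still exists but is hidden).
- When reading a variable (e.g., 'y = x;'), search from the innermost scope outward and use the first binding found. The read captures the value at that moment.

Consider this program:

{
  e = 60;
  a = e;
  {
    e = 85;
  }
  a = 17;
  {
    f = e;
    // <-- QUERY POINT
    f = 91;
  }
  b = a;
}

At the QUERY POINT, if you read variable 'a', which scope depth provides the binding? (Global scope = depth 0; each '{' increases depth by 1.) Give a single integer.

Step 1: enter scope (depth=1)
Step 2: declare e=60 at depth 1
Step 3: declare a=(read e)=60 at depth 1
Step 4: enter scope (depth=2)
Step 5: declare e=85 at depth 2
Step 6: exit scope (depth=1)
Step 7: declare a=17 at depth 1
Step 8: enter scope (depth=2)
Step 9: declare f=(read e)=60 at depth 2
Visible at query point: a=17 e=60 f=60

Answer: 1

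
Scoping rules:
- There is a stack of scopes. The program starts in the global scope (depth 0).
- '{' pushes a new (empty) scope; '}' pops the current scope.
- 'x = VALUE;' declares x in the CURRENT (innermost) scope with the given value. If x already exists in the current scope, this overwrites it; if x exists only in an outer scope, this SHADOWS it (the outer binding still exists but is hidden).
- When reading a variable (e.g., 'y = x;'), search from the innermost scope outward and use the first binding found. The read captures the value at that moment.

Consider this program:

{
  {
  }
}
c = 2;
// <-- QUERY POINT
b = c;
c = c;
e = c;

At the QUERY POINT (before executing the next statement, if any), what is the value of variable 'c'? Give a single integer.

Answer: 2

Derivation:
Step 1: enter scope (depth=1)
Step 2: enter scope (depth=2)
Step 3: exit scope (depth=1)
Step 4: exit scope (depth=0)
Step 5: declare c=2 at depth 0
Visible at query point: c=2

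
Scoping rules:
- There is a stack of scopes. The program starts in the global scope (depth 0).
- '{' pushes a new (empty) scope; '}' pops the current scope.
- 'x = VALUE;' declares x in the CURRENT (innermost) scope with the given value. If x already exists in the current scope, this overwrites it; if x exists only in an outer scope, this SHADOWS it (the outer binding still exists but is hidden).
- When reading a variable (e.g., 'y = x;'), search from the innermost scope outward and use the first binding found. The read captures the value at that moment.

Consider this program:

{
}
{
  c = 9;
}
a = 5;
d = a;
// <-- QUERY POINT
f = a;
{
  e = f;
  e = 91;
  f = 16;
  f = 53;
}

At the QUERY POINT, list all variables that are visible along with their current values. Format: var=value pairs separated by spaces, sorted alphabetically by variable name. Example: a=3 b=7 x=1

Answer: a=5 d=5

Derivation:
Step 1: enter scope (depth=1)
Step 2: exit scope (depth=0)
Step 3: enter scope (depth=1)
Step 4: declare c=9 at depth 1
Step 5: exit scope (depth=0)
Step 6: declare a=5 at depth 0
Step 7: declare d=(read a)=5 at depth 0
Visible at query point: a=5 d=5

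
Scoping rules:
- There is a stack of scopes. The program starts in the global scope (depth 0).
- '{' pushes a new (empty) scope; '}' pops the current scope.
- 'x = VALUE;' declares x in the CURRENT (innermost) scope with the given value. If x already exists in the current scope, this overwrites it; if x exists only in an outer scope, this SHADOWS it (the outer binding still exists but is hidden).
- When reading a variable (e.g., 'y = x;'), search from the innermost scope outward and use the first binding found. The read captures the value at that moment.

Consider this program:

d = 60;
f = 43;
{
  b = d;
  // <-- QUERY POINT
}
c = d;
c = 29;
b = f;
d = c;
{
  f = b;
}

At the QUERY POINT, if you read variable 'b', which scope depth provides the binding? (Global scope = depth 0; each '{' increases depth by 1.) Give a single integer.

Step 1: declare d=60 at depth 0
Step 2: declare f=43 at depth 0
Step 3: enter scope (depth=1)
Step 4: declare b=(read d)=60 at depth 1
Visible at query point: b=60 d=60 f=43

Answer: 1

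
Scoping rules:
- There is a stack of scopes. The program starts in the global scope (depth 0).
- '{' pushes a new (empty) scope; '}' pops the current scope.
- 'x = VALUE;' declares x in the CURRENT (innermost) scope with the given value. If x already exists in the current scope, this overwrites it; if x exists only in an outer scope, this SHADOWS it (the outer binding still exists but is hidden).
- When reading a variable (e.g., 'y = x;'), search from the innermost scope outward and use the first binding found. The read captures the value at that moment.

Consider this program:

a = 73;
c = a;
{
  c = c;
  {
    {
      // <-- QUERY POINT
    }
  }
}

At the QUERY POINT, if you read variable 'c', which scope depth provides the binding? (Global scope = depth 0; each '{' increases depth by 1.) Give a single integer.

Answer: 1

Derivation:
Step 1: declare a=73 at depth 0
Step 2: declare c=(read a)=73 at depth 0
Step 3: enter scope (depth=1)
Step 4: declare c=(read c)=73 at depth 1
Step 5: enter scope (depth=2)
Step 6: enter scope (depth=3)
Visible at query point: a=73 c=73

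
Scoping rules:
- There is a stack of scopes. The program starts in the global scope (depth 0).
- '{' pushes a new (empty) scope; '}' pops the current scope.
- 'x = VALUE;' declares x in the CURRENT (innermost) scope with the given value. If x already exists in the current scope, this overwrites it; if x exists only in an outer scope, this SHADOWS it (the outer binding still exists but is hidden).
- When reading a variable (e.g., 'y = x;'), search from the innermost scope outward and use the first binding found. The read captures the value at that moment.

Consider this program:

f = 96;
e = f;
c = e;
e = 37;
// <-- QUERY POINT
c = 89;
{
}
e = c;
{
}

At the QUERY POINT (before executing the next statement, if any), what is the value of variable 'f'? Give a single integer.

Answer: 96

Derivation:
Step 1: declare f=96 at depth 0
Step 2: declare e=(read f)=96 at depth 0
Step 3: declare c=(read e)=96 at depth 0
Step 4: declare e=37 at depth 0
Visible at query point: c=96 e=37 f=96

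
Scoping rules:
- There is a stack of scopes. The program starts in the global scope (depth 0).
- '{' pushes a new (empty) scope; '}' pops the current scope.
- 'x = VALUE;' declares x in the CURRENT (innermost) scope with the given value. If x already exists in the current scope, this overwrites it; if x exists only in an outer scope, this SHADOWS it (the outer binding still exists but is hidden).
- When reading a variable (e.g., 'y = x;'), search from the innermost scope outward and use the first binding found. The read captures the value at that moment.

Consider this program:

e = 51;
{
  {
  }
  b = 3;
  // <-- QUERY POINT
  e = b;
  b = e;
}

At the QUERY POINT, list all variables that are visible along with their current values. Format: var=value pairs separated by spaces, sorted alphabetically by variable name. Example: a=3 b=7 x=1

Answer: b=3 e=51

Derivation:
Step 1: declare e=51 at depth 0
Step 2: enter scope (depth=1)
Step 3: enter scope (depth=2)
Step 4: exit scope (depth=1)
Step 5: declare b=3 at depth 1
Visible at query point: b=3 e=51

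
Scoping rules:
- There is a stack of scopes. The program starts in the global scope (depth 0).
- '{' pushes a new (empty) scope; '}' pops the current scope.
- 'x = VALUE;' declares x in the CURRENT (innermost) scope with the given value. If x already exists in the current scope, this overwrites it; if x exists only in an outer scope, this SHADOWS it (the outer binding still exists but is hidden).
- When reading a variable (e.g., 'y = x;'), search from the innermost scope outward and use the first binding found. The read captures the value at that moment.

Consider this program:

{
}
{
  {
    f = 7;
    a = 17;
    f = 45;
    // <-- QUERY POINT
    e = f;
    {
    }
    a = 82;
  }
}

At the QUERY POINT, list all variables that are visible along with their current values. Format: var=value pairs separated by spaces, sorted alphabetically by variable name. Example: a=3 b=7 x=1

Answer: a=17 f=45

Derivation:
Step 1: enter scope (depth=1)
Step 2: exit scope (depth=0)
Step 3: enter scope (depth=1)
Step 4: enter scope (depth=2)
Step 5: declare f=7 at depth 2
Step 6: declare a=17 at depth 2
Step 7: declare f=45 at depth 2
Visible at query point: a=17 f=45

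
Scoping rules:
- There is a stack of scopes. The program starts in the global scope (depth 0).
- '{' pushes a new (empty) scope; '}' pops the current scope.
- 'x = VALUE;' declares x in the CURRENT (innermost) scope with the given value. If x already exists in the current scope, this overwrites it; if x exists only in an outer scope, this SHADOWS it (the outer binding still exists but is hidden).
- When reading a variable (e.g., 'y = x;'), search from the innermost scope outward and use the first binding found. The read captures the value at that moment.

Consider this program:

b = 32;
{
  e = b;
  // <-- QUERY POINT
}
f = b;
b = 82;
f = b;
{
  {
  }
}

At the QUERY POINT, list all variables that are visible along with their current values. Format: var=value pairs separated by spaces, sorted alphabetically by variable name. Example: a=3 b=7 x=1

Step 1: declare b=32 at depth 0
Step 2: enter scope (depth=1)
Step 3: declare e=(read b)=32 at depth 1
Visible at query point: b=32 e=32

Answer: b=32 e=32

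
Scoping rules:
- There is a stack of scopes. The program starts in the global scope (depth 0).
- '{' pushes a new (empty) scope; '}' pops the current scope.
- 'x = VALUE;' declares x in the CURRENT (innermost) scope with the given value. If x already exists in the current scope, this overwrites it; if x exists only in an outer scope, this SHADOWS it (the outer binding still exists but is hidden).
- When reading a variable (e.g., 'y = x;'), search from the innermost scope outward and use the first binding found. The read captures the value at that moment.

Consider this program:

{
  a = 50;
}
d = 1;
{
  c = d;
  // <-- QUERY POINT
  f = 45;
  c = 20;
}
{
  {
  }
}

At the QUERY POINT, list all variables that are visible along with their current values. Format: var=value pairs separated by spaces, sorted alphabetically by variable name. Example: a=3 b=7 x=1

Answer: c=1 d=1

Derivation:
Step 1: enter scope (depth=1)
Step 2: declare a=50 at depth 1
Step 3: exit scope (depth=0)
Step 4: declare d=1 at depth 0
Step 5: enter scope (depth=1)
Step 6: declare c=(read d)=1 at depth 1
Visible at query point: c=1 d=1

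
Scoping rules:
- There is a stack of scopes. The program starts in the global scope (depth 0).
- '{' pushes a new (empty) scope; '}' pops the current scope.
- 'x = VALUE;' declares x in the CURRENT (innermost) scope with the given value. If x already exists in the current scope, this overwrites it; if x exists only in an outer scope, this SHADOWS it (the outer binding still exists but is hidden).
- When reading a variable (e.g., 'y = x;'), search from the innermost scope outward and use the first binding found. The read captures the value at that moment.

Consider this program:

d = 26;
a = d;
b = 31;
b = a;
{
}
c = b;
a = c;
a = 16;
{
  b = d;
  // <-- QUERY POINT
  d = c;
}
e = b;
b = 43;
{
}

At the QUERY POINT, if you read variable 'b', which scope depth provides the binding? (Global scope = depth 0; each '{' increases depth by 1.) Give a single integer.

Answer: 1

Derivation:
Step 1: declare d=26 at depth 0
Step 2: declare a=(read d)=26 at depth 0
Step 3: declare b=31 at depth 0
Step 4: declare b=(read a)=26 at depth 0
Step 5: enter scope (depth=1)
Step 6: exit scope (depth=0)
Step 7: declare c=(read b)=26 at depth 0
Step 8: declare a=(read c)=26 at depth 0
Step 9: declare a=16 at depth 0
Step 10: enter scope (depth=1)
Step 11: declare b=(read d)=26 at depth 1
Visible at query point: a=16 b=26 c=26 d=26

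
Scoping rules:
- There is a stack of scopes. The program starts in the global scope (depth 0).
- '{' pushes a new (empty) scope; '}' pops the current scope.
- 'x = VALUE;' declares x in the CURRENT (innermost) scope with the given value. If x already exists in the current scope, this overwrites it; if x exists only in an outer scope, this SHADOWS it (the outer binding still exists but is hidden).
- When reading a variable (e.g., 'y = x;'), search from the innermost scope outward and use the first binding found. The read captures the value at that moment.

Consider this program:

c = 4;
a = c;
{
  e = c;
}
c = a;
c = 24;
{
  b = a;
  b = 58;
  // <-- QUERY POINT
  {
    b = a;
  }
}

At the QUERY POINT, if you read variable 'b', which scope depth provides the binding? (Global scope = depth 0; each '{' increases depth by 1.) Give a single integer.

Step 1: declare c=4 at depth 0
Step 2: declare a=(read c)=4 at depth 0
Step 3: enter scope (depth=1)
Step 4: declare e=(read c)=4 at depth 1
Step 5: exit scope (depth=0)
Step 6: declare c=(read a)=4 at depth 0
Step 7: declare c=24 at depth 0
Step 8: enter scope (depth=1)
Step 9: declare b=(read a)=4 at depth 1
Step 10: declare b=58 at depth 1
Visible at query point: a=4 b=58 c=24

Answer: 1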